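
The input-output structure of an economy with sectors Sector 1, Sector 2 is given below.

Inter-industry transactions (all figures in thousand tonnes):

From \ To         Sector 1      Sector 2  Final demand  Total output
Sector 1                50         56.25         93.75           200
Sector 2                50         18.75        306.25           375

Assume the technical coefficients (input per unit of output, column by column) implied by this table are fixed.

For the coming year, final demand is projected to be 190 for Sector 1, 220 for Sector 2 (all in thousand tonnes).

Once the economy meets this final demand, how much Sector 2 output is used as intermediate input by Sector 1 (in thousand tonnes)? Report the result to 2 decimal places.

Technical coefficients a_ij = z_ij / X_j:
  a_11 = 50/200 = 0.25, a_21 = 50/200 = 0.25
  a_12 = 56.25/375 = 0.15, a_22 = 18.75/375 = 0.05
I − A =
  [   0.75    -0.15]
  [  -0.25     0.95]
det(I−A) = (0.75)(0.95) − (-0.15)(-0.25) = 0.6750
adj(I−A) = [[0.95, 0.15], [0.25, 0.75]]
(I − A)⁻¹ = adj(I−A) / det(I−A) ≈
  [   1.4074     0.2222]
  [   0.3704     1.1111]
First solve x = (I − A)⁻¹ d = adj(I−A)·d / det(I−A); in particular x_1 = (0.95·190 + 0.15·220) / 0.6750 = 213.50 / 0.6750 ≈ 316.2963.
Intermediate flow from 2 to 1: z_21 = a_21 · x_1 = 0.25 × 213.50 / 0.6750 = 53.375 / 0.6750 ≈ 79.07.

z_21 = 79.07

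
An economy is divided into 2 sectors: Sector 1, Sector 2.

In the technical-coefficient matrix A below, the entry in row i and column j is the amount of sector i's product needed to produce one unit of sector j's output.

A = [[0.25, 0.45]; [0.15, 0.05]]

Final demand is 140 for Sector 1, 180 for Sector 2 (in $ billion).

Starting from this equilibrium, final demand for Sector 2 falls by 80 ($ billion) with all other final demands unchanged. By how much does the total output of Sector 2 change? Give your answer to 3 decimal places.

I − A =
  [   0.75    -0.45]
  [  -0.15     0.95]
det(I−A) = (0.75)(0.95) − (-0.45)(-0.15) = 0.6450
adj(I−A) = [[0.95, 0.45], [0.15, 0.75]]
(I − A)⁻¹ = adj(I−A) / det(I−A) ≈
  [   1.4729     0.6977]
  [   0.2326     1.1628]
Δx = (I − A)⁻¹ Δd with Δd having -80 in the Sector 2 component and 0 elsewhere.
So Δx_2 = L_22 · (-80), where L_22 = adj(I−A)_22 / det(I−A) = 0.75 / 0.6450.
Δx_2 = 0.75 × (-80) / 0.6450 = -60.00 / 0.6450 ≈ -93.023.

Δx_2 = -93.023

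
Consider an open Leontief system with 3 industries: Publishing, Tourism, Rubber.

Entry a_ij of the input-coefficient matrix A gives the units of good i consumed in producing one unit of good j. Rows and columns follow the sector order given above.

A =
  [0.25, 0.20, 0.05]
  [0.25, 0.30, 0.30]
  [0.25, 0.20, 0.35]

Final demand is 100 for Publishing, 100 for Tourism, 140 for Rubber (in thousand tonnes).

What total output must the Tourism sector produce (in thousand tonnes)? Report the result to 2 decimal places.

x_2 = 440.00

I − A =
  [   0.75    -0.20    -0.05]
  [  -0.25     0.70    -0.30]
  [  -0.25    -0.20     0.65]
Cofactors of I−A, C_ij = (−1)^(i+j)·(minor ij) (rows/columns in the sector order above):
  C_11 = (0.70)(0.65) − (-0.30)(-0.20) = 0.3950
  C_12 = −[(-0.25)(0.65) − (-0.30)(-0.25)] = 0.2375
  C_13 = (-0.25)(-0.20) − (0.70)(-0.25) = 0.2250
  C_21 = −[(-0.20)(0.65) − (-0.05)(-0.20)] = 0.1400
  C_22 = (0.75)(0.65) − (-0.05)(-0.25) = 0.4750
  C_23 = −[(0.75)(-0.20) − (-0.20)(-0.25)] = 0.2000
  C_31 = (-0.20)(-0.30) − (-0.05)(0.70) = 0.0950
  C_32 = −[(0.75)(-0.30) − (-0.05)(-0.25)] = 0.2375
  C_33 = (0.75)(0.70) − (-0.20)(-0.25) = 0.4750
det(I−A) = Σ_j (I−A)_1j·C_1j = (0.75)(0.3950) + (-0.20)(0.2375) + (-0.05)(0.2250) = 0.2375
adj(I−A) = Cᵀ =
  [ 0.3950   0.1400   0.0950]
  [ 0.2375   0.4750   0.2375]
  [ 0.2250   0.2000   0.4750]
(I − A)⁻¹ = adj(I−A) / det(I−A) ≈
  [   1.6632     0.5895     0.4000]
  [   1.0000     2.0000     1.0000]
  [   0.9474     0.8421     2.0000]
x = (I − A)⁻¹ d = adj(I−A)·d / det(I−A), with det(I−A) = 0.2375:
  x_1 = (0.3950·100 + 0.1400·100 + 0.0950·140) / 0.2375 = 66.80 / 0.2375 ≈ 281.26
  x_2 = (0.2375·100 + 0.4750·100 + 0.2375·140) / 0.2375 = 104.50 / 0.2375 = 440.00
  x_3 = (0.2250·100 + 0.2000·100 + 0.4750·140) / 0.2375 = 109.00 / 0.2375 ≈ 458.95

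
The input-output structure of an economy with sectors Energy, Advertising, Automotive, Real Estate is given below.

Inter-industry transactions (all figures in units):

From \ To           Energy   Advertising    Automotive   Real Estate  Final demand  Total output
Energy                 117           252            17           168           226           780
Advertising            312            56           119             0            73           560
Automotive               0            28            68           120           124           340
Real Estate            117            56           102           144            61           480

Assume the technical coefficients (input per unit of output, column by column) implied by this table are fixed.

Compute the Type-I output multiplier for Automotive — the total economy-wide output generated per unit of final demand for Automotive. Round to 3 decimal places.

Technical coefficients a_ij = z_ij / X_j:
  a_11 = 117/780 = 0.15, a_21 = 312/780 = 0.40, a_31 = 0/780 = 0.00, a_41 = 117/780 = 0.15
  a_12 = 252/560 = 0.45, a_22 = 56/560 = 0.10, a_32 = 28/560 = 0.05, a_42 = 56/560 = 0.10
  a_13 = 17/340 = 0.05, a_23 = 119/340 = 0.35, a_33 = 68/340 = 0.20, a_43 = 102/340 = 0.30
  a_14 = 168/480 = 0.35, a_24 = 0/480 = 0.00, a_34 = 120/480 = 0.25, a_44 = 144/480 = 0.30
I − A =
  [   0.85    -0.45    -0.05    -0.35]
  [  -0.40     0.90    -0.35     0.00]
  [   0.00    -0.05     0.80    -0.25]
  [  -0.15    -0.10    -0.30     0.70]
Compute the cofactors C_ij = (−1)^(i+j)·(3×3 minor ij) of I−A; the adjugate is their transpose:
adj(I−A) = Cᵀ =
  [ 0.415500   0.254500   0.248500   0.296500]
  [ 0.207125   0.368375   0.245875   0.191375]
  [ 0.057750   0.065250   0.348250   0.153250]
  [ 0.143375   0.135125   0.237625   0.452125]
det(I−A) = Σ_j (I−A)_1j·C_1j = (0.85)(0.415500) + (-0.45)(0.207125) + (-0.05)(0.057750) + (-0.35)(0.143375) = 0.2069
(I − A)⁻¹ = adj(I−A) / det(I−A) ≈
  [   2.0082     1.2301     1.2011     1.4331]
  [   1.0011     1.7804     1.1884     0.9250]
  [   0.2791     0.3154     1.6832     0.7407]
  [   0.6930     0.6531     1.1485     2.1852]
The output multiplier for sector j is the column-j sum of the Leontief inverse (I − A)⁻¹ = adj(I−A) / det(I−A).
Column 3 of adj(I−A): (0.248500, 0.245875, 0.348250, 0.237625); det(I−A) = 0.2069.
m_3 = (0.248500 + 0.245875 + 0.348250 + 0.237625) / 0.2069 = 1.08025 / 0.2069 ≈ 5.221.

m_3 = 5.221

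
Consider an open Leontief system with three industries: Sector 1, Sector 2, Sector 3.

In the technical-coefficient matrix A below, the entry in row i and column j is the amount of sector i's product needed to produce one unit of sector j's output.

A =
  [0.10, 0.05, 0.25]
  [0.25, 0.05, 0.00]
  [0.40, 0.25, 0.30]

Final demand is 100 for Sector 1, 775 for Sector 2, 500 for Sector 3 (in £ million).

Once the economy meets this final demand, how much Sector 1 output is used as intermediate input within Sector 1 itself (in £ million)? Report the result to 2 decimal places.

z_11 = 54.44

I − A =
  [   0.90    -0.05    -0.25]
  [  -0.25     0.95     0.00]
  [  -0.40    -0.25     0.70]
Cofactors of I−A, C_ij = (−1)^(i+j)·(minor ij) (rows/columns in the sector order above):
  C_11 = (0.95)(0.70) − (0.00)(-0.25) = 0.6650
  C_12 = −[(-0.25)(0.70) − (0.00)(-0.40)] = 0.1750
  C_13 = (-0.25)(-0.25) − (0.95)(-0.40) = 0.4425
  C_21 = −[(-0.05)(0.70) − (-0.25)(-0.25)] = 0.0975
  C_22 = (0.90)(0.70) − (-0.25)(-0.40) = 0.5300
  C_23 = −[(0.90)(-0.25) − (-0.05)(-0.40)] = 0.2450
  C_31 = (-0.05)(0.00) − (-0.25)(0.95) = 0.2375
  C_32 = −[(0.90)(0.00) − (-0.25)(-0.25)] = 0.0625
  C_33 = (0.90)(0.95) − (-0.05)(-0.25) = 0.8425
det(I−A) = Σ_j (I−A)_1j·C_1j = (0.90)(0.6650) + (-0.05)(0.1750) + (-0.25)(0.4425) = 0.479125
adj(I−A) = Cᵀ =
  [ 0.6650   0.0975   0.2375]
  [ 0.1750   0.5300   0.0625]
  [ 0.4425   0.2450   0.8425]
(I − A)⁻¹ = adj(I−A) / det(I−A) ≈
  [   1.3879     0.2035     0.4957]
  [   0.3652     1.1062     0.1304]
  [   0.9236     0.5113     1.7584]
First solve x = (I − A)⁻¹ d = adj(I−A)·d / det(I−A); in particular x_1 = (0.6650·100 + 0.0975·775 + 0.2375·500) / 0.479125 = 260.8125 / 0.479125 ≈ 544.3517.
Intermediate flow from 1 to 1: z_11 = a_11 · x_1 = 0.10 × 260.8125 / 0.479125 = 26.08125 / 0.479125 ≈ 54.44.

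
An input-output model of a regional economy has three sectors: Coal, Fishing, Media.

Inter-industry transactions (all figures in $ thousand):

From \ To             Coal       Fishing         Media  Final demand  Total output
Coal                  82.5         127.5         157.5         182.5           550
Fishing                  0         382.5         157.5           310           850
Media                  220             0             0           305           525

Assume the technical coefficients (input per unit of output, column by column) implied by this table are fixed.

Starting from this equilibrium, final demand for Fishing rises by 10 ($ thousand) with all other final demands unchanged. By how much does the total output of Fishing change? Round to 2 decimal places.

Δx_F = 19.04

Technical coefficients a_ij = z_ij / X_j:
  a_CC = 82.5/550 = 0.15, a_FC = 0/550 = 0.00, a_MC = 220/550 = 0.40
  a_CF = 127.5/850 = 0.15, a_FF = 382.5/850 = 0.45, a_MF = 0/850 = 0.00
  a_CM = 157.5/525 = 0.30, a_FM = 157.5/525 = 0.30, a_MM = 0/525 = 0.00
I − A =
  [   0.85    -0.15    -0.30]
  [   0.00     0.55    -0.30]
  [  -0.40     0.00     1.00]
Cofactors of I−A, C_ij = (−1)^(i+j)·(minor ij) (rows/columns in the sector order above):
  C_11 = (0.55)(1.00) − (-0.30)(0.00) = 0.5500
  C_12 = −[(0.00)(1.00) − (-0.30)(-0.40)] = 0.1200
  C_13 = (0.00)(0.00) − (0.55)(-0.40) = 0.2200
  C_21 = −[(-0.15)(1.00) − (-0.30)(0.00)] = 0.1500
  C_22 = (0.85)(1.00) − (-0.30)(-0.40) = 0.7300
  C_23 = −[(0.85)(0.00) − (-0.15)(-0.40)] = 0.0600
  C_31 = (-0.15)(-0.30) − (-0.30)(0.55) = 0.2100
  C_32 = −[(0.85)(-0.30) − (-0.30)(0.00)] = 0.2550
  C_33 = (0.85)(0.55) − (-0.15)(0.00) = 0.4675
det(I−A) = Σ_j (I−A)_1j·C_1j = (0.85)(0.5500) + (-0.15)(0.1200) + (-0.30)(0.2200) = 0.3835
adj(I−A) = Cᵀ =
  [ 0.5500   0.1500   0.2100]
  [ 0.1200   0.7300   0.2550]
  [ 0.2200   0.0600   0.4675]
(I − A)⁻¹ = adj(I−A) / det(I−A) ≈
  [   1.4342     0.3911     0.5476]
  [   0.3129     1.9035     0.6649]
  [   0.5737     0.1565     1.2190]
Δx = (I − A)⁻¹ Δd with Δd having +10 in the Fishing component and 0 elsewhere.
So Δx_F = L_FF · (+10), where L_FF = adj(I−A)_FF / det(I−A) = 0.7300 / 0.3835.
Δx_F = 0.7300 × (+10) / 0.3835 = 7.30 / 0.3835 ≈ 19.04.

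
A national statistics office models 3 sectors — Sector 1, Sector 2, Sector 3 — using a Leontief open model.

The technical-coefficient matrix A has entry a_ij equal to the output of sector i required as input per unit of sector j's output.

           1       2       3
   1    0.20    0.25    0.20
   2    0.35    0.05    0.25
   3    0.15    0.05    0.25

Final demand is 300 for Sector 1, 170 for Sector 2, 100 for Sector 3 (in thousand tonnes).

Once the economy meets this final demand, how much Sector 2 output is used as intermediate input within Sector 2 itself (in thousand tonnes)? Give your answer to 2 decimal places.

I − A =
  [   0.80    -0.25    -0.20]
  [  -0.35     0.95    -0.25]
  [  -0.15    -0.05     0.75]
Cofactors of I−A, C_ij = (−1)^(i+j)·(minor ij) (rows/columns in the sector order above):
  C_11 = (0.95)(0.75) − (-0.25)(-0.05) = 0.7000
  C_12 = −[(-0.35)(0.75) − (-0.25)(-0.15)] = 0.3000
  C_13 = (-0.35)(-0.05) − (0.95)(-0.15) = 0.1600
  C_21 = −[(-0.25)(0.75) − (-0.20)(-0.05)] = 0.1975
  C_22 = (0.80)(0.75) − (-0.20)(-0.15) = 0.5700
  C_23 = −[(0.80)(-0.05) − (-0.25)(-0.15)] = 0.0775
  C_31 = (-0.25)(-0.25) − (-0.20)(0.95) = 0.2525
  C_32 = −[(0.80)(-0.25) − (-0.20)(-0.35)] = 0.2700
  C_33 = (0.80)(0.95) − (-0.25)(-0.35) = 0.6725
det(I−A) = Σ_j (I−A)_1j·C_1j = (0.80)(0.7000) + (-0.25)(0.3000) + (-0.20)(0.1600) = 0.4530
adj(I−A) = Cᵀ =
  [ 0.7000   0.1975   0.2525]
  [ 0.3000   0.5700   0.2700]
  [ 0.1600   0.0775   0.6725]
(I − A)⁻¹ = adj(I−A) / det(I−A) ≈
  [   1.5453     0.4360     0.5574]
  [   0.6623     1.2583     0.5960]
  [   0.3532     0.1711     1.4845]
First solve x = (I − A)⁻¹ d = adj(I−A)·d / det(I−A); in particular x_2 = (0.3000·300 + 0.5700·170 + 0.2700·100) / 0.4530 = 213.90 / 0.4530 ≈ 472.1854.
Intermediate flow from 2 to 2: z_22 = a_22 · x_2 = 0.05 × 213.90 / 0.4530 = 10.695 / 0.4530 ≈ 23.61.

z_22 = 23.61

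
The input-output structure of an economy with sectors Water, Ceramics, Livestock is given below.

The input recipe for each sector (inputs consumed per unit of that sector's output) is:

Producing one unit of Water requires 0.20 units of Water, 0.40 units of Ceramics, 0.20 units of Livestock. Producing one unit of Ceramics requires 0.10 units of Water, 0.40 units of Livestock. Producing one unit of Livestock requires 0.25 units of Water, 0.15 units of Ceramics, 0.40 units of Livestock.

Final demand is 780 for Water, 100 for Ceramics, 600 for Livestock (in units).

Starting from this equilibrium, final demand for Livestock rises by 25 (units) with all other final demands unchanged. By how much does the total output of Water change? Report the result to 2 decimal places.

Δx_1 = 21.03

I − A =
  [   0.80    -0.10    -0.25]
  [  -0.40     1.00    -0.15]
  [  -0.20    -0.40     0.60]
Cofactors of I−A, C_ij = (−1)^(i+j)·(minor ij) (rows/columns in the sector order above):
  C_11 = (1.00)(0.60) − (-0.15)(-0.40) = 0.5400
  C_12 = −[(-0.40)(0.60) − (-0.15)(-0.20)] = 0.2700
  C_13 = (-0.40)(-0.40) − (1.00)(-0.20) = 0.3600
  C_21 = −[(-0.10)(0.60) − (-0.25)(-0.40)] = 0.1600
  C_22 = (0.80)(0.60) − (-0.25)(-0.20) = 0.4300
  C_23 = −[(0.80)(-0.40) − (-0.10)(-0.20)] = 0.3400
  C_31 = (-0.10)(-0.15) − (-0.25)(1.00) = 0.2650
  C_32 = −[(0.80)(-0.15) − (-0.25)(-0.40)] = 0.2200
  C_33 = (0.80)(1.00) − (-0.10)(-0.40) = 0.7600
det(I−A) = Σ_j (I−A)_1j·C_1j = (0.80)(0.5400) + (-0.10)(0.2700) + (-0.25)(0.3600) = 0.3150
adj(I−A) = Cᵀ =
  [ 0.5400   0.1600   0.2650]
  [ 0.2700   0.4300   0.2200]
  [ 0.3600   0.3400   0.7600]
(I − A)⁻¹ = adj(I−A) / det(I−A) ≈
  [   1.7143     0.5079     0.8413]
  [   0.8571     1.3651     0.6984]
  [   1.1429     1.0794     2.4127]
Δx = (I − A)⁻¹ Δd with Δd having +25 in the Livestock component and 0 elsewhere.
So Δx_1 = L_13 · (+25), where L_13 = adj(I−A)_13 / det(I−A) = 0.2650 / 0.3150.
Δx_1 = 0.2650 × (+25) / 0.3150 = 6.625 / 0.3150 ≈ 21.03.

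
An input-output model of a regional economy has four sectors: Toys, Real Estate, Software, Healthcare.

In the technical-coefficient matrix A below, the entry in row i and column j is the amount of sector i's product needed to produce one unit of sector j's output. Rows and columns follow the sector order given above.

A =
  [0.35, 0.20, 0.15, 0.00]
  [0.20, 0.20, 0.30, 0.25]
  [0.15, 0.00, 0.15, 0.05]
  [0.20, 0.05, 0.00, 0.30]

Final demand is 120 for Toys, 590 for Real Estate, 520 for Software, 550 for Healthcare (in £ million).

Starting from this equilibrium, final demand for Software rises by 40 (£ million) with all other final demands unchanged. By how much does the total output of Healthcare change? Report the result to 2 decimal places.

I − A =
  [   0.65    -0.20    -0.15     0.00]
  [  -0.20     0.80    -0.30    -0.25]
  [  -0.15     0.00     0.85    -0.05]
  [  -0.20    -0.05     0.00     0.70]
Compute the cofactors C_ij = (−1)^(i+j)·(3×3 minor ij) of I−A; the adjugate is their transpose:
adj(I−A) = Cᵀ =
  [ 0.464625   0.119375   0.124125   0.051500]
  [ 0.196000   0.369500   0.165000   0.143750]
  [ 0.090625   0.024625   0.317875   0.031500]
  [ 0.146750   0.060500   0.047250   0.381000]
det(I−A) = Σ_j (I−A)_1j·C_1j = (0.65)(0.464625) + (-0.20)(0.196000) + (-0.15)(0.090625) + (0.00)(0.146750) = 0.2492125
(I − A)⁻¹ = adj(I−A) / det(I−A) ≈
  [   1.8644     0.4790     0.4981     0.2067]
  [   0.7865     1.4827     0.6621     0.5768]
  [   0.3636     0.0988     1.2755     0.1264]
  [   0.5889     0.2428     0.1896     1.5288]
Δx = (I − A)⁻¹ Δd with Δd having +40 in the Software component and 0 elsewhere.
So Δx_H = L_HS · (+40), where L_HS = adj(I−A)_HS / det(I−A) = 0.047250 / 0.2492125.
Δx_H = 0.047250 × (+40) / 0.2492125 = 1.89 / 0.2492125 ≈ 7.58.

Δx_H = 7.58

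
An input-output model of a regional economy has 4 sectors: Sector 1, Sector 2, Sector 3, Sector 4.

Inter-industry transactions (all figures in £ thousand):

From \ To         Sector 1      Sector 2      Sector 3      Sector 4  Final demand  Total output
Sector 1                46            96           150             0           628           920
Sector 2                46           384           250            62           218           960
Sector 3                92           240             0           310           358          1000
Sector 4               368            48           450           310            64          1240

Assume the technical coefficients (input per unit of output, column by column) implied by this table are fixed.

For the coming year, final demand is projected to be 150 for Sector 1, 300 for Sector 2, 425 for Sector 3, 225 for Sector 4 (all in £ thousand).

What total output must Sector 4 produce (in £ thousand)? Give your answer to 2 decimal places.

Technical coefficients a_ij = z_ij / X_j:
  a_11 = 46/920 = 0.05, a_21 = 46/920 = 0.05, a_31 = 92/920 = 0.10, a_41 = 368/920 = 0.40
  a_12 = 96/960 = 0.10, a_22 = 384/960 = 0.40, a_32 = 240/960 = 0.25, a_42 = 48/960 = 0.05
  a_13 = 150/1000 = 0.15, a_23 = 250/1000 = 0.25, a_33 = 0/1000 = 0.00, a_43 = 450/1000 = 0.45
  a_14 = 0/1240 = 0.00, a_24 = 62/1240 = 0.05, a_34 = 310/1240 = 0.25, a_44 = 310/1240 = 0.25
I − A =
  [   0.95    -0.10    -0.15     0.00]
  [  -0.05     0.60    -0.25    -0.05]
  [  -0.10    -0.25     1.00    -0.25]
  [  -0.40    -0.05    -0.45     0.75]
Compute the cofactors C_ij = (−1)^(i+j)·(3×3 minor ij) of I−A; the adjugate is their transpose:
adj(I−A) = Cᵀ =
  [ 0.324375   0.093750   0.088125   0.035625]
  [ 0.097875   0.579375   0.208125   0.108000]
  [ 0.119750   0.207500   0.419375   0.153625]
  [ 0.251375   0.213125   0.312500   0.492250]
det(I−A) = Σ_j (I−A)_1j·C_1j = (0.95)(0.324375) + (-0.10)(0.097875) + (-0.15)(0.119750) + (0.00)(0.251375) = 0.28040625
(I − A)⁻¹ = adj(I−A) / det(I−A) ≈
  [   1.1568     0.3343     0.3143     0.1270]
  [   0.3490     2.0662     0.7422     0.3852]
  [   0.4271     0.7400     1.4956     0.5479]
  [   0.8965     0.7601     1.1145     1.7555]
x = (I − A)⁻¹ d = adj(I−A)·d / det(I−A), with det(I−A) = 0.28040625:
  x_1 = (0.324375·150 + 0.093750·300 + 0.088125·425 + 0.035625·225) / 0.28040625 = 122.25 / 0.28040625 ≈ 435.97
  x_2 = (0.097875·150 + 0.579375·300 + 0.208125·425 + 0.108000·225) / 0.28040625 = 301.246875 / 0.28040625 ≈ 1074.32
  x_3 = (0.119750·150 + 0.207500·300 + 0.419375·425 + 0.153625·225) / 0.28040625 = 293.0125 / 0.28040625 ≈ 1044.96
  x_4 = (0.251375·150 + 0.213125·300 + 0.312500·425 + 0.492250·225) / 0.28040625 = 345.2125 / 0.28040625 ≈ 1231.12

x_4 = 1231.12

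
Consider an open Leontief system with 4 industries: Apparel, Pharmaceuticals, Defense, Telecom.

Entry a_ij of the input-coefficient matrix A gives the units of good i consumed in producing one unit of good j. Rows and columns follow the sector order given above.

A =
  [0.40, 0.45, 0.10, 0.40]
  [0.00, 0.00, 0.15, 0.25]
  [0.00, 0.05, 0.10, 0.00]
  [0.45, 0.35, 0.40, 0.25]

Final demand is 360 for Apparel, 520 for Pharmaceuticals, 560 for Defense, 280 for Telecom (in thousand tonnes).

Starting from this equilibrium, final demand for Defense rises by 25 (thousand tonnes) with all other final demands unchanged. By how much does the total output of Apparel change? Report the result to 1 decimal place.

Δx_A = 59.3

I − A =
  [   0.60    -0.45    -0.10    -0.40]
  [   0.00     1.00    -0.15    -0.25]
  [   0.00    -0.05     0.90     0.00]
  [  -0.45    -0.35    -0.40     0.75]
Compute the cofactors C_ij = (−1)^(i+j)·(3×3 minor ij) of I−A; the adjugate is their transpose:
adj(I−A) = Cᵀ =
  [ 0.585625   0.441500   0.342875   0.459500]
  [ 0.101250   0.243000   0.111750   0.135000]
  [ 0.005625   0.013500   0.166875   0.007500]
  [ 0.401625   0.385500   0.346875   0.535500]
det(I−A) = Σ_j (I−A)_1j·C_1j = (0.60)(0.585625) + (-0.45)(0.101250) + (-0.10)(0.005625) + (-0.40)(0.401625) = 0.1446
(I − A)⁻¹ = adj(I−A) / det(I−A) ≈
  [   4.0500     3.0533     2.3712     3.1777]
  [   0.7002     1.6805     0.7728     0.9336]
  [   0.0389     0.0934     1.1540     0.0519]
  [   2.7775     2.6660     2.3989     3.7033]
Δx = (I − A)⁻¹ Δd with Δd having +25 in the Defense component and 0 elsewhere.
So Δx_A = L_AD · (+25), where L_AD = adj(I−A)_AD / det(I−A) = 0.342875 / 0.1446.
Δx_A = 0.342875 × (+25) / 0.1446 = 8.571875 / 0.1446 ≈ 59.3.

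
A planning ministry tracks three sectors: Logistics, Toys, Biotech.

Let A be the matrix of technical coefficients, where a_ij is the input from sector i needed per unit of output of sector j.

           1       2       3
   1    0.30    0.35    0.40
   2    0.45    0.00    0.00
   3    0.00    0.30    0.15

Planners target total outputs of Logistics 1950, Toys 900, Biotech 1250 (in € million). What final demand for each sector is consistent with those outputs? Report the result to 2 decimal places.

d_1 = 550.00, d_2 = 22.50, d_3 = 792.50

I − A =
  [   0.70    -0.35    -0.40]
  [  -0.45     1.00     0.00]
  [   0.00    -0.30     0.85]
d = (I − A) x:
  d_1 = (+0.70)·1950 + (-0.35)·900 + (-0.40)·1250 = 550.00
  d_2 = (-0.45)·1950 + (+1.00)·900 + (+0.00)·1250 = 22.50
  d_3 = (+0.00)·1950 + (-0.30)·900 + (+0.85)·1250 = 792.50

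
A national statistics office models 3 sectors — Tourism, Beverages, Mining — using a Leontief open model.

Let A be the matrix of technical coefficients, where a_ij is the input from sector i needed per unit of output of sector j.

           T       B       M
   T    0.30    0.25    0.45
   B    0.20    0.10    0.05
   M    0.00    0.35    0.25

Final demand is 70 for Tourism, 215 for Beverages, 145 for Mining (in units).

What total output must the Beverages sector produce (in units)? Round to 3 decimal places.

x_B = 361.661

I − A =
  [   0.70    -0.25    -0.45]
  [  -0.20     0.90    -0.05]
  [   0.00    -0.35     0.75]
Cofactors of I−A, C_ij = (−1)^(i+j)·(minor ij) (rows/columns in the sector order above):
  C_11 = (0.90)(0.75) − (-0.05)(-0.35) = 0.6575
  C_12 = −[(-0.20)(0.75) − (-0.05)(0.00)] = 0.1500
  C_13 = (-0.20)(-0.35) − (0.90)(0.00) = 0.0700
  C_21 = −[(-0.25)(0.75) − (-0.45)(-0.35)] = 0.3450
  C_22 = (0.70)(0.75) − (-0.45)(0.00) = 0.5250
  C_23 = −[(0.70)(-0.35) − (-0.25)(0.00)] = 0.2450
  C_31 = (-0.25)(-0.05) − (-0.45)(0.90) = 0.4175
  C_32 = −[(0.70)(-0.05) − (-0.45)(-0.20)] = 0.1250
  C_33 = (0.70)(0.90) − (-0.25)(-0.20) = 0.5800
det(I−A) = Σ_j (I−A)_1j·C_1j = (0.70)(0.6575) + (-0.25)(0.1500) + (-0.45)(0.0700) = 0.39125
adj(I−A) = Cᵀ =
  [ 0.6575   0.3450   0.4175]
  [ 0.1500   0.5250   0.1250]
  [ 0.0700   0.2450   0.5800]
(I − A)⁻¹ = adj(I−A) / det(I−A) ≈
  [   1.6805     0.8818     1.0671]
  [   0.3834     1.3419     0.3195]
  [   0.1789     0.6262     1.4824]
x = (I − A)⁻¹ d = adj(I−A)·d / det(I−A), with det(I−A) = 0.39125:
  x_T = (0.6575·70 + 0.3450·215 + 0.4175·145) / 0.39125 = 180.7375 / 0.39125 ≈ 461.949
  x_B = (0.1500·70 + 0.5250·215 + 0.1250·145) / 0.39125 = 141.50 / 0.39125 ≈ 361.661
  x_M = (0.0700·70 + 0.2450·215 + 0.5800·145) / 0.39125 = 141.675 / 0.39125 ≈ 362.109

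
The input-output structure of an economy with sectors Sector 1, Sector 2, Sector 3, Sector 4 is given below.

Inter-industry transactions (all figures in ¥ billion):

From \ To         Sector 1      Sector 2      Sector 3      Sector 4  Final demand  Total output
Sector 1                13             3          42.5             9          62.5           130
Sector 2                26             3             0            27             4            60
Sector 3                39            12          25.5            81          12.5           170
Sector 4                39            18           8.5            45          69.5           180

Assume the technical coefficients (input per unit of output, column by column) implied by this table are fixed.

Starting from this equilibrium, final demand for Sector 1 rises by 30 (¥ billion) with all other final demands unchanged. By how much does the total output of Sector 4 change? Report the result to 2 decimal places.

Δx_4 = 25.25

Technical coefficients a_ij = z_ij / X_j:
  a_11 = 13/130 = 0.10, a_21 = 26/130 = 0.20, a_31 = 39/130 = 0.30, a_41 = 39/130 = 0.30
  a_12 = 3/60 = 0.05, a_22 = 3/60 = 0.05, a_32 = 12/60 = 0.20, a_42 = 18/60 = 0.30
  a_13 = 42.5/170 = 0.25, a_23 = 0/170 = 0.00, a_33 = 25.5/170 = 0.15, a_43 = 8.5/170 = 0.05
  a_14 = 9/180 = 0.05, a_24 = 27/180 = 0.15, a_34 = 81/180 = 0.45, a_44 = 45/180 = 0.25
I − A =
  [   0.90    -0.05    -0.25    -0.05]
  [  -0.20     0.95     0.00    -0.15]
  [  -0.30    -0.20     0.85    -0.45]
  [  -0.30    -0.30    -0.05     0.75]
Compute the cofactors C_ij = (−1)^(i+j)·(3×3 minor ij) of I−A; the adjugate is their transpose:
adj(I−A) = Cᵀ =
  [ 0.544500   0.115250   0.169625   0.161125]
  [ 0.163500   0.450000   0.056000   0.134500]
  [ 0.394500   0.276000   0.573750   0.425750]
  [ 0.309500   0.244500   0.128500   0.637000]
det(I−A) = Σ_j (I−A)_1j·C_1j = (0.90)(0.544500) + (-0.05)(0.163500) + (-0.25)(0.394500) + (-0.05)(0.309500) = 0.367775
(I − A)⁻¹ = adj(I−A) / det(I−A) ≈
  [   1.4805     0.3134     0.4612     0.4381]
  [   0.4446     1.2236     0.1523     0.3657]
  [   1.0727     0.7505     1.5601     1.1576]
  [   0.8415     0.6648     0.3494     1.7320]
Δx = (I − A)⁻¹ Δd with Δd having +30 in the Sector 1 component and 0 elsewhere.
So Δx_4 = L_41 · (+30), where L_41 = adj(I−A)_41 / det(I−A) = 0.309500 / 0.367775.
Δx_4 = 0.309500 × (+30) / 0.367775 = 9.285 / 0.367775 ≈ 25.25.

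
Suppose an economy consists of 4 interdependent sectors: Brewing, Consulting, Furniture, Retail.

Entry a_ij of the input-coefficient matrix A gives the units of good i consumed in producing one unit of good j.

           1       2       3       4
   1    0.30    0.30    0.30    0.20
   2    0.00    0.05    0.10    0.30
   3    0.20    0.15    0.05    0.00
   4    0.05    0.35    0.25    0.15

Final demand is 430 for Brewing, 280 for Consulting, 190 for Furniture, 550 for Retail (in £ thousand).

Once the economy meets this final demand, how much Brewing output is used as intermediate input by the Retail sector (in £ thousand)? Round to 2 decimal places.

I − A =
  [   0.70    -0.30    -0.30    -0.20]
  [   0.00     0.95    -0.10    -0.30]
  [  -0.20    -0.15     0.95     0.00]
  [  -0.05    -0.35    -0.25     0.85]
Compute the cofactors C_ij = (−1)^(i+j)·(3×3 minor ij) of I−A; the adjugate is their transpose:
adj(I−A) = Cᵀ =
  [ 0.643375   0.354500   0.313250   0.276500]
  [ 0.046250   0.494750   0.115500   0.185500]
  [ 0.142750   0.152750   0.477750   0.087500]
  [ 0.098875   0.269500   0.206500   0.558250]
det(I−A) = Σ_j (I−A)_1j·C_1j = (0.70)(0.643375) + (-0.30)(0.046250) + (-0.30)(0.142750) + (-0.20)(0.098875) = 0.3738875
(I − A)⁻¹ = adj(I−A) / det(I−A) ≈
  [   1.7208     0.9481     0.8378     0.7395]
  [   0.1237     1.3233     0.3089     0.4961]
  [   0.3818     0.4085     1.2778     0.2340]
  [   0.2645     0.7208     0.5523     1.4931]
First solve x = (I − A)⁻¹ d = adj(I−A)·d / det(I−A); in particular x_4 = (0.098875·430 + 0.269500·280 + 0.206500·190 + 0.558250·550) / 0.3738875 = 464.24875 / 0.3738875 ≈ 1241.6803.
Intermediate flow from 1 to 4: z_14 = a_14 · x_4 = 0.20 × 464.24875 / 0.3738875 = 92.84975 / 0.3738875 ≈ 248.34.

z_14 = 248.34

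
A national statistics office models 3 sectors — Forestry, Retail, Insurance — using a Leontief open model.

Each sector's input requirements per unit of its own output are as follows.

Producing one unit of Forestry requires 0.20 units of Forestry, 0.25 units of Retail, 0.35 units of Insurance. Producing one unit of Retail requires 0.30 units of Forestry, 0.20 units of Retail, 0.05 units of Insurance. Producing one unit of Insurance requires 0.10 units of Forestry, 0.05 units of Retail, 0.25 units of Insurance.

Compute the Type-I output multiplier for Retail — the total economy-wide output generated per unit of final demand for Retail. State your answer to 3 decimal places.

I − A =
  [   0.80    -0.30    -0.10]
  [  -0.25     0.80    -0.05]
  [  -0.35    -0.05     0.75]
Cofactors of I−A, C_ij = (−1)^(i+j)·(minor ij) (rows/columns in the sector order above):
  C_11 = (0.80)(0.75) − (-0.05)(-0.05) = 0.5975
  C_12 = −[(-0.25)(0.75) − (-0.05)(-0.35)] = 0.2050
  C_13 = (-0.25)(-0.05) − (0.80)(-0.35) = 0.2925
  C_21 = −[(-0.30)(0.75) − (-0.10)(-0.05)] = 0.2300
  C_22 = (0.80)(0.75) − (-0.10)(-0.35) = 0.5650
  C_23 = −[(0.80)(-0.05) − (-0.30)(-0.35)] = 0.1450
  C_31 = (-0.30)(-0.05) − (-0.10)(0.80) = 0.0950
  C_32 = −[(0.80)(-0.05) − (-0.10)(-0.25)] = 0.0650
  C_33 = (0.80)(0.80) − (-0.30)(-0.25) = 0.5650
det(I−A) = Σ_j (I−A)_1j·C_1j = (0.80)(0.5975) + (-0.30)(0.2050) + (-0.10)(0.2925) = 0.38725
adj(I−A) = Cᵀ =
  [ 0.5975   0.2300   0.0950]
  [ 0.2050   0.5650   0.0650]
  [ 0.2925   0.1450   0.5650]
(I − A)⁻¹ = adj(I−A) / det(I−A) ≈
  [   1.5429     0.5939     0.2453]
  [   0.5294     1.4590     0.1679]
  [   0.7553     0.3744     1.4590]
The output multiplier for sector j is the column-j sum of the Leontief inverse (I − A)⁻¹ = adj(I−A) / det(I−A).
Column R of adj(I−A): (0.2300, 0.5650, 0.1450); det(I−A) = 0.38725.
m_R = (0.2300 + 0.5650 + 0.1450) / 0.38725 = 0.94 / 0.38725 ≈ 2.427.

m_R = 2.427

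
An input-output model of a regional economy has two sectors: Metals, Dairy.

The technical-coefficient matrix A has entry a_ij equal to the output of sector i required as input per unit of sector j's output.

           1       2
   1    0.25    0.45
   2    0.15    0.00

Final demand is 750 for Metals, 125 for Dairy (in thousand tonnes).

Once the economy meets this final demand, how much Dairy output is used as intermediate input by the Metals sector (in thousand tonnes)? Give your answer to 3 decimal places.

z_21 = 177.198

I − A =
  [   0.75    -0.45]
  [  -0.15     1.00]
det(I−A) = (0.75)(1.00) − (-0.45)(-0.15) = 0.6825
adj(I−A) = [[1.00, 0.45], [0.15, 0.75]]
(I − A)⁻¹ = adj(I−A) / det(I−A) ≈
  [   1.4652     0.6593]
  [   0.2198     1.0989]
First solve x = (I − A)⁻¹ d = adj(I−A)·d / det(I−A); in particular x_1 = (1.00·750 + 0.45·125) / 0.6825 = 806.25 / 0.6825 ≈ 1181.31868.
Intermediate flow from 2 to 1: z_21 = a_21 · x_1 = 0.15 × 806.25 / 0.6825 = 120.9375 / 0.6825 ≈ 177.198.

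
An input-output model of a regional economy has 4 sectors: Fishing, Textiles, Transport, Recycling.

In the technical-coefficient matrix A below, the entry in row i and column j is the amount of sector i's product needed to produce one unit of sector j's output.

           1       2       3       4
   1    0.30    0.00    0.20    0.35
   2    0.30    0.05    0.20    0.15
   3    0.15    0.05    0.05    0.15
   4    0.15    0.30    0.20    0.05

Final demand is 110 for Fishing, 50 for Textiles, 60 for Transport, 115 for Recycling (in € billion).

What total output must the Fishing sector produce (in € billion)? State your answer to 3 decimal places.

x_1 = 354.712

I − A =
  [   0.70     0.00    -0.20    -0.35]
  [  -0.30     0.95    -0.20    -0.15]
  [  -0.15    -0.05     0.95    -0.15]
  [  -0.15    -0.30    -0.20     0.95]
Compute the cofactors C_ij = (−1)^(i+j)·(3×3 minor ij) of I−A; the adjugate is their transpose:
adj(I−A) = Cᵀ =
  [ 0.766125   0.121750   0.259000   0.342375]
  [ 0.320625   0.517375   0.226000   0.235500]
  [ 0.178875   0.077875   0.518875   0.160125]
  [ 0.259875   0.199000   0.221500   0.593250]
det(I−A) = Σ_j (I−A)_1j·C_1j = (0.70)(0.766125) + (0.00)(0.320625) + (-0.20)(0.178875) + (-0.35)(0.259875) = 0.40955625
(I − A)⁻¹ = adj(I−A) / det(I−A) ≈
  [   1.8706     0.2973     0.6324     0.8360]
  [   0.7829     1.2633     0.5518     0.5750]
  [   0.4368     0.1901     1.2669     0.3910]
  [   0.6345     0.4859     0.5408     1.4485]
x = (I − A)⁻¹ d = adj(I−A)·d / det(I−A), with det(I−A) = 0.40955625:
  x_1 = (0.766125·110 + 0.121750·50 + 0.259000·60 + 0.342375·115) / 0.40955625 = 145.274375 / 0.40955625 ≈ 354.712
  x_2 = (0.320625·110 + 0.517375·50 + 0.226000·60 + 0.235500·115) / 0.40955625 = 101.78 / 0.40955625 ≈ 248.513
  x_3 = (0.178875·110 + 0.077875·50 + 0.518875·60 + 0.160125·115) / 0.40955625 = 73.116875 / 0.40955625 ≈ 178.527
  x_4 = (0.259875·110 + 0.199000·50 + 0.221500·60 + 0.593250·115) / 0.40955625 = 120.05 / 0.40955625 ≈ 293.122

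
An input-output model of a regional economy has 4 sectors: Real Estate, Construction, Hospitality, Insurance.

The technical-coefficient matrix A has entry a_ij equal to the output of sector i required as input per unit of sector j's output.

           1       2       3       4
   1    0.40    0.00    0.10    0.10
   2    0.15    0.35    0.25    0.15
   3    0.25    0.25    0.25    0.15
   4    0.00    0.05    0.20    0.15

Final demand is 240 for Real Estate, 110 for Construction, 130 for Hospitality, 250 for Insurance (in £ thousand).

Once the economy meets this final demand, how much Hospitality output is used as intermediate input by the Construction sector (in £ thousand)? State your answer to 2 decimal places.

I − A =
  [   0.60     0.00    -0.10    -0.10]
  [  -0.15     0.65    -0.25    -0.15]
  [  -0.25    -0.25     0.75    -0.15]
  [   0.00    -0.05    -0.20     0.85]
Compute the cofactors C_ij = (−1)^(i+j)·(3×3 minor ij) of I−A; the adjugate is their transpose:
adj(I−A) = Cᵀ =
  [ 0.32675   0.03075   0.06875   0.05600]
  [ 0.15175   0.33825   0.16125   0.10600]
  [ 0.16925   0.13325   0.32625   0.10100]
  [ 0.04875   0.05125   0.08625   0.23500]
det(I−A) = Σ_j (I−A)_1j·C_1j = (0.60)(0.32675) + (0.00)(0.15175) + (-0.10)(0.16925) + (-0.10)(0.04875) = 0.17425
(I − A)⁻¹ = adj(I−A) / det(I−A) ≈
  [   1.8752     0.1765     0.3945     0.3214]
  [   0.8709     1.9412     0.9254     0.6083]
  [   0.9713     0.7647     1.8723     0.5796]
  [   0.2798     0.2941     0.4950     1.3486]
First solve x = (I − A)⁻¹ d = adj(I−A)·d / det(I−A); in particular x_2 = (0.15175·240 + 0.33825·110 + 0.16125·130 + 0.10600·250) / 0.17425 = 121.09 / 0.17425 ≈ 694.9211.
Intermediate flow from 3 to 2: z_32 = a_32 · x_2 = 0.25 × 121.09 / 0.17425 = 30.2725 / 0.17425 ≈ 173.73.

z_32 = 173.73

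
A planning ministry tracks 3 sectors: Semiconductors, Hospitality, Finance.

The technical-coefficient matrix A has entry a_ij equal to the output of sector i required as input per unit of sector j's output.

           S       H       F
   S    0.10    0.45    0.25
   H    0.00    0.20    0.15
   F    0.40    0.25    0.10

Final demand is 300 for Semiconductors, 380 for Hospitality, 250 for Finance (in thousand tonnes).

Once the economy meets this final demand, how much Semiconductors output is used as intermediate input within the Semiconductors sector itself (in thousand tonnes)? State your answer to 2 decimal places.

I − A =
  [   0.90    -0.45    -0.25]
  [   0.00     0.80    -0.15]
  [  -0.40    -0.25     0.90]
Cofactors of I−A, C_ij = (−1)^(i+j)·(minor ij) (rows/columns in the sector order above):
  C_11 = (0.80)(0.90) − (-0.15)(-0.25) = 0.6825
  C_12 = −[(0.00)(0.90) − (-0.15)(-0.40)] = 0.0600
  C_13 = (0.00)(-0.25) − (0.80)(-0.40) = 0.3200
  C_21 = −[(-0.45)(0.90) − (-0.25)(-0.25)] = 0.4675
  C_22 = (0.90)(0.90) − (-0.25)(-0.40) = 0.7100
  C_23 = −[(0.90)(-0.25) − (-0.45)(-0.40)] = 0.4050
  C_31 = (-0.45)(-0.15) − (-0.25)(0.80) = 0.2675
  C_32 = −[(0.90)(-0.15) − (-0.25)(0.00)] = 0.1350
  C_33 = (0.90)(0.80) − (-0.45)(0.00) = 0.7200
det(I−A) = Σ_j (I−A)_1j·C_1j = (0.90)(0.6825) + (-0.45)(0.0600) + (-0.25)(0.3200) = 0.50725
adj(I−A) = Cᵀ =
  [ 0.6825   0.4675   0.2675]
  [ 0.0600   0.7100   0.1350]
  [ 0.3200   0.4050   0.7200]
(I − A)⁻¹ = adj(I−A) / det(I−A) ≈
  [   1.3455     0.9216     0.5274]
  [   0.1183     1.3997     0.2661]
  [   0.6309     0.7984     1.4194]
First solve x = (I − A)⁻¹ d = adj(I−A)·d / det(I−A); in particular x_S = (0.6825·300 + 0.4675·380 + 0.2675·250) / 0.50725 = 449.275 / 0.50725 ≈ 885.7072.
Intermediate flow from S to S: z_SS = a_SS · x_S = 0.10 × 449.275 / 0.50725 = 44.9275 / 0.50725 ≈ 88.57.

z_SS = 88.57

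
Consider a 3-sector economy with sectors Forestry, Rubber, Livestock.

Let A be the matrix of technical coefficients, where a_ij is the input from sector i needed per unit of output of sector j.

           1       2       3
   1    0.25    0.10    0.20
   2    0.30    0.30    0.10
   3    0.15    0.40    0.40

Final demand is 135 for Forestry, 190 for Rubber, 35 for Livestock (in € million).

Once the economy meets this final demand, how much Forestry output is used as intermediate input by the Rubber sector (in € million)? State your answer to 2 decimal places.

I − A =
  [   0.75    -0.10    -0.20]
  [  -0.30     0.70    -0.10]
  [  -0.15    -0.40     0.60]
Cofactors of I−A, C_ij = (−1)^(i+j)·(minor ij) (rows/columns in the sector order above):
  C_11 = (0.70)(0.60) − (-0.10)(-0.40) = 0.3800
  C_12 = −[(-0.30)(0.60) − (-0.10)(-0.15)] = 0.1950
  C_13 = (-0.30)(-0.40) − (0.70)(-0.15) = 0.2250
  C_21 = −[(-0.10)(0.60) − (-0.20)(-0.40)] = 0.1400
  C_22 = (0.75)(0.60) − (-0.20)(-0.15) = 0.4200
  C_23 = −[(0.75)(-0.40) − (-0.10)(-0.15)] = 0.3150
  C_31 = (-0.10)(-0.10) − (-0.20)(0.70) = 0.1500
  C_32 = −[(0.75)(-0.10) − (-0.20)(-0.30)] = 0.1350
  C_33 = (0.75)(0.70) − (-0.10)(-0.30) = 0.4950
det(I−A) = Σ_j (I−A)_1j·C_1j = (0.75)(0.3800) + (-0.10)(0.1950) + (-0.20)(0.2250) = 0.2205
adj(I−A) = Cᵀ =
  [ 0.3800   0.1400   0.1500]
  [ 0.1950   0.4200   0.1350]
  [ 0.2250   0.3150   0.4950]
(I − A)⁻¹ = adj(I−A) / det(I−A) ≈
  [   1.7234     0.6349     0.6803]
  [   0.8844     1.9048     0.6122]
  [   1.0204     1.4286     2.2449]
First solve x = (I − A)⁻¹ d = adj(I−A)·d / det(I−A); in particular x_2 = (0.1950·135 + 0.4200·190 + 0.1350·35) / 0.2205 = 110.85 / 0.2205 ≈ 502.7211.
Intermediate flow from 1 to 2: z_12 = a_12 · x_2 = 0.10 × 110.85 / 0.2205 = 11.085 / 0.2205 ≈ 50.27.

z_12 = 50.27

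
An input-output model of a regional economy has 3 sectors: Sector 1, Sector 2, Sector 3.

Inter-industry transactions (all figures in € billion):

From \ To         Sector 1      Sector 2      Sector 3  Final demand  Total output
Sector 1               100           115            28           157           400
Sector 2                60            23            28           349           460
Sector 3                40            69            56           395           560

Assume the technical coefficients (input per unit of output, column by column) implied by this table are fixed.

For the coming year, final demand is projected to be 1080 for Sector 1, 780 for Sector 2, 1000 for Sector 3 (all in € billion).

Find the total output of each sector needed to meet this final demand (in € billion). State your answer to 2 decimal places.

x_1 = 1944.77, x_2 = 1208.58, x_3 = 1528.63

Technical coefficients a_ij = z_ij / X_j:
  a_11 = 100/400 = 0.25, a_21 = 60/400 = 0.15, a_31 = 40/400 = 0.10
  a_12 = 115/460 = 0.25, a_22 = 23/460 = 0.05, a_32 = 69/460 = 0.15
  a_13 = 28/560 = 0.05, a_23 = 28/560 = 0.05, a_33 = 56/560 = 0.10
I − A =
  [   0.75    -0.25    -0.05]
  [  -0.15     0.95    -0.05]
  [  -0.10    -0.15     0.90]
Cofactors of I−A, C_ij = (−1)^(i+j)·(minor ij) (rows/columns in the sector order above):
  C_11 = (0.95)(0.90) − (-0.05)(-0.15) = 0.8475
  C_12 = −[(-0.15)(0.90) − (-0.05)(-0.10)] = 0.1400
  C_13 = (-0.15)(-0.15) − (0.95)(-0.10) = 0.1175
  C_21 = −[(-0.25)(0.90) − (-0.05)(-0.15)] = 0.2325
  C_22 = (0.75)(0.90) − (-0.05)(-0.10) = 0.6700
  C_23 = −[(0.75)(-0.15) − (-0.25)(-0.10)] = 0.1375
  C_31 = (-0.25)(-0.05) − (-0.05)(0.95) = 0.0600
  C_32 = −[(0.75)(-0.05) − (-0.05)(-0.15)] = 0.0450
  C_33 = (0.75)(0.95) − (-0.25)(-0.15) = 0.6750
det(I−A) = Σ_j (I−A)_1j·C_1j = (0.75)(0.8475) + (-0.25)(0.1400) + (-0.05)(0.1175) = 0.59475
adj(I−A) = Cᵀ =
  [ 0.8475   0.2325   0.0600]
  [ 0.1400   0.6700   0.0450]
  [ 0.1175   0.1375   0.6750]
(I − A)⁻¹ = adj(I−A) / det(I−A) ≈
  [   1.4250     0.3909     0.1009]
  [   0.2354     1.1265     0.0757]
  [   0.1976     0.2312     1.1349]
x = (I − A)⁻¹ d = adj(I−A)·d / det(I−A), with det(I−A) = 0.59475:
  x_1 = (0.8475·1080 + 0.2325·780 + 0.0600·1000) / 0.59475 = 1156.65 / 0.59475 ≈ 1944.77
  x_2 = (0.1400·1080 + 0.6700·780 + 0.0450·1000) / 0.59475 = 718.80 / 0.59475 ≈ 1208.58
  x_3 = (0.1175·1080 + 0.1375·780 + 0.6750·1000) / 0.59475 = 909.15 / 0.59475 ≈ 1528.63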